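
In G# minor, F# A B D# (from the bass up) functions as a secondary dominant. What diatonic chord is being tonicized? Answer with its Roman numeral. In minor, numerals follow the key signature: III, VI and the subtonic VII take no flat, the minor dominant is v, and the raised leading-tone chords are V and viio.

The chord is a dominant seventh chord on B.
A dominant resolves down a perfect fifth: B → E. In G# minor, E is scale degree 6, i.e. VI.

VI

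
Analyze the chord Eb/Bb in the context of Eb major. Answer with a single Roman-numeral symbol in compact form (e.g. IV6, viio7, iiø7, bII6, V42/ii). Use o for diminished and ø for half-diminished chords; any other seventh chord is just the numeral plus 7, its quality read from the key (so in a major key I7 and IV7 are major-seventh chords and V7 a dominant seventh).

I64

The pitches Eb-G-Bb form a major triad rooted on Eb.
In Eb major, Eb is the tonic; the diatonic major triad there is I.
With Bb in the bass the chord is in second inversion, so the figured bass is 64.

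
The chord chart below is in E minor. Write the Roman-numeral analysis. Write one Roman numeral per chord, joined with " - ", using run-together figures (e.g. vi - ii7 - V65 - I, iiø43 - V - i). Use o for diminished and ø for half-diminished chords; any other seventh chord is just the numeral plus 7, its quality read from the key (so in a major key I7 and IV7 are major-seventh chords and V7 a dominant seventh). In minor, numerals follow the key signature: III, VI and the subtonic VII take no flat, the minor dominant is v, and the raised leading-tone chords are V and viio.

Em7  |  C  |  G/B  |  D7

i7 - VI - III6 - VII7

Em7: root E is the tonic; minor seventh chord there is i7.
C has root C, degree 6 in E minor, so VI.
G/B: root G is the mediant; major triad there is III6.
D7: root D is the subtonic; dominant seventh chord there is VII7.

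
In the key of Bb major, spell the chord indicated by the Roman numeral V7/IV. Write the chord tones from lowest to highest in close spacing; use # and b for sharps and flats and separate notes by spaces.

V7/IV is a secondary dominant — the dominant seventh of IV. IV in Bb major is Eb, so the applied chord's root is Bb, a perfect fifth above.
Building a dominant seventh chord on Bb gives Bb-D-F-Ab.

Bb D F Ab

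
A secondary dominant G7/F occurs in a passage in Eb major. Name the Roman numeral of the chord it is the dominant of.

vi

The chord is a dominant seventh chord on G.
A dominant resolves down a perfect fifth: G → C. In Eb major, C is scale degree 6, i.e. vi.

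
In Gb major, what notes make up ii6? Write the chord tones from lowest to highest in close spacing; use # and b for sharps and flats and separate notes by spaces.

In Gb major, scale degree 2 is Ab, and the diatonic chord built there is a minor triad.
Stacking thirds from Ab gives Ab-Cb-Eb.
With the 6 figure the chord is in first inversion; from the bass Cb upward in close position it reads Cb-Eb-Ab.

Cb Eb Ab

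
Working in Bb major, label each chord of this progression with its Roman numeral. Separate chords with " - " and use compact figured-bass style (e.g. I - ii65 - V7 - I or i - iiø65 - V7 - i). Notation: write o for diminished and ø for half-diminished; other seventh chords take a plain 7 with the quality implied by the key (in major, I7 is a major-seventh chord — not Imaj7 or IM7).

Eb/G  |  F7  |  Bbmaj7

IV6 - V7 - I7

Eb/G has root Eb, degree 4 in Bb major, so IV6.
F7: dominant seventh chord on F = scale degree 5 → V7.
Bbmaj7: root Bb is the tonic; major seventh chord there is I7.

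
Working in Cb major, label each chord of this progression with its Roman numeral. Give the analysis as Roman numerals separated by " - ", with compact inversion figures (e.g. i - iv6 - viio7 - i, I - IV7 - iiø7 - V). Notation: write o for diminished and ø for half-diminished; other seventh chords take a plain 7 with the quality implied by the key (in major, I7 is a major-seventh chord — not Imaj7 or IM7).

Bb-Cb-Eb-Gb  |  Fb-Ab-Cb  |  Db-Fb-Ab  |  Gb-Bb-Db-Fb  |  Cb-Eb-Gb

I42 - IV - ii - V7 - I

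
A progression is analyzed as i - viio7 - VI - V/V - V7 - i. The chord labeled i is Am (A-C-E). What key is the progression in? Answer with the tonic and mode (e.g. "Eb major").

i is given as A-C-E — a minor triad with root A.
If A is scale degree 1 and the mode makes that degree carry a minor triad, the tonic is A and the mode is minor.

A minor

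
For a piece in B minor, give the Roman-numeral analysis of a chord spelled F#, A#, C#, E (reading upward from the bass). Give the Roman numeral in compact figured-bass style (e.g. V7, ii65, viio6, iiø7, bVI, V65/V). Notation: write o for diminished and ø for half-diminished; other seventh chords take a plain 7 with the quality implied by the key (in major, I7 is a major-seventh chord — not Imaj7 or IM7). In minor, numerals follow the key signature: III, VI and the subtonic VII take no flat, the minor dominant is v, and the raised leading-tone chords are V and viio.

The pitches F#-A#-C#-E form a dominant seventh chord rooted on F#.
In B minor, F# is the dominant; the diatonic dominant seventh chord there is V7.

V7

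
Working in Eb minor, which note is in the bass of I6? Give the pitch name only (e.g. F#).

G

I in Eb minor has root Eb; the chord is Eb-G-Bb.
The figure 6 means first inversion — the third is in the bass.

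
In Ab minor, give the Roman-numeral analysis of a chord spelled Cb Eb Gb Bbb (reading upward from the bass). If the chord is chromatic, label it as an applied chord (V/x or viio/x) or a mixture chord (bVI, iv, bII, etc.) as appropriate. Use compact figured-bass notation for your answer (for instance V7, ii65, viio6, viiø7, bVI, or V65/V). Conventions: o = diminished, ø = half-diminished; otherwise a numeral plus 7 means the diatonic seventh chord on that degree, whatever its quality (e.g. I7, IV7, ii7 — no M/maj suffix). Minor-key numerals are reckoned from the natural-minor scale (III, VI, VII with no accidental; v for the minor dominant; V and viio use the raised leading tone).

V7/VI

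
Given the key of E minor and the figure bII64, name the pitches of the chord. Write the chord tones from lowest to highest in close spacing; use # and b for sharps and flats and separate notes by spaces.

Scale degree 2 in E minor is F#; lowering it a half step gives F. bII64 is the Neapolitan chord — a major triad on the lowered second degree.
So the chord is F-A-C.
With the 64 figure the chord is in second inversion; from the bass C upward in close position it reads C-F-A.

C F A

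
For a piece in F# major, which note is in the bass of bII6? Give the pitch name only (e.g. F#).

B

bII in F# major has root G; the chord is G-B-D.
The figure 6 means first inversion — the third is in the bass.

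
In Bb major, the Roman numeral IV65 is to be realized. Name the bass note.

IV in Bb major has root Eb; the chord is Eb-G-Bb-D.
The figure 65 means first inversion — the third is in the bass.

G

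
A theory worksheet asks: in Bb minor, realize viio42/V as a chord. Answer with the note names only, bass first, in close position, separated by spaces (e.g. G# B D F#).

Db E G Bb

The slash marks an applied leading-tone chord: viio of V. In Bb minor, V is F, so the leading tone to it is E, a half step below.
Building a fully diminished seventh chord on E gives E-G-Bb-Db.
With the 42 figure the chord is in third inversion; from the bass Db upward in close position it reads Db-E-G-Bb.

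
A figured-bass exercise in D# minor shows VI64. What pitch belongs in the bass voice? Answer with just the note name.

VI in D# minor has root B; the chord is B-D#-F#.
The figure 64 means second inversion — the fifth is in the bass.

F#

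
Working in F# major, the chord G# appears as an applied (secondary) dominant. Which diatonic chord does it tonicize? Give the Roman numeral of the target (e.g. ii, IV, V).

V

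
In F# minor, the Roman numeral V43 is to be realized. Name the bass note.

G#

V in F# minor has root C#; the chord is C#-E#-G#-B.
The figure 43 means second inversion — the fifth is in the bass.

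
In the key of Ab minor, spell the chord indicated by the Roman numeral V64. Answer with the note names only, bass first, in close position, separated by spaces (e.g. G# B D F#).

Bb Eb G

In Ab minor, scale degree 5 is Eb. The dominant is major (leading tone raised), so V is a major triad.
That chord is spelled Eb-G-Bb.
With the 64 figure the chord is in second inversion; from the bass Bb upward in close position it reads Bb-Eb-G.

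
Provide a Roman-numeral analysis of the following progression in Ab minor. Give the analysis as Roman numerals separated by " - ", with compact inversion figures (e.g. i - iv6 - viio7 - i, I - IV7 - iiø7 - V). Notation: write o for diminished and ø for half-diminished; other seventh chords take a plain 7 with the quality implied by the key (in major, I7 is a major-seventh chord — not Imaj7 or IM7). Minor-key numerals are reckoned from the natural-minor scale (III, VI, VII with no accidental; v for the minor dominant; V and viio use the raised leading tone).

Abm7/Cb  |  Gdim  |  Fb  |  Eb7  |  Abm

i65 - viio - VI - V7 - i

Abm7/Cb has root Ab, degree 1 in Ab minor, so i65.
Gdim has root G, degree 7 in Ab minor, so viio.
Fb has root Fb, degree 6 in Ab minor, so VI.
Eb7: root Eb is the dominant; dominant seventh chord there is V7.
Abm: minor triad on Ab = scale degree 1 → i.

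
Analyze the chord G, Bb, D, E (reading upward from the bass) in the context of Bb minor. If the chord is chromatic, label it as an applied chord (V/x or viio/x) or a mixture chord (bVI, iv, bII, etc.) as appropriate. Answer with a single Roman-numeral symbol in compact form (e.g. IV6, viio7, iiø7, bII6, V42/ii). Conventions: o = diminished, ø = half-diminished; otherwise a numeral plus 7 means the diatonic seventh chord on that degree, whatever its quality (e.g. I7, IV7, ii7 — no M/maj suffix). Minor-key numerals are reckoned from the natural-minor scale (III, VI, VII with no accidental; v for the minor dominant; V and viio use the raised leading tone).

Stacked in thirds the chord is E-G-Bb-D: a half-diminished seventh chord on E.
E sits a half step below F (V in Bb minor); a diminished chord there is the applied leading-tone chord of V.
With G in the bass the chord is in first inversion, so the figured bass is 65.

viiø65/V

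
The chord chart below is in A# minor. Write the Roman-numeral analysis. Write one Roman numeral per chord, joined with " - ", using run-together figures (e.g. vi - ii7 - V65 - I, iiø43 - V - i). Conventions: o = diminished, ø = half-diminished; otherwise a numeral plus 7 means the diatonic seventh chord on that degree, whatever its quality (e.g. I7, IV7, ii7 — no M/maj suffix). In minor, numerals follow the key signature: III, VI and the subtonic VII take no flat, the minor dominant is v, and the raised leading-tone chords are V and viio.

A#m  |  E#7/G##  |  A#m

i - V65 - i

A#m has root A#, degree 1 in A# minor, so i.
E#7/G##: dominant seventh chord on E# = scale degree 5 → V65.
A#m: minor triad on A# = scale degree 1 → i.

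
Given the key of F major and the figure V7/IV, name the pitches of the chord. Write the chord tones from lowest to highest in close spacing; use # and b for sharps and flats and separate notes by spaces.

F A C Eb

V7/IV is a secondary dominant — the dominant seventh of IV. IV in F major is Bb, so the applied chord's root is F, a perfect fifth above.
Building a dominant seventh chord on F gives F-A-C-Eb.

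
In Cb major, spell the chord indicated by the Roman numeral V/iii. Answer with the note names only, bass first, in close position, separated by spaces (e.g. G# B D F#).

V/iii is a secondary dominant — the dominant triad of iii. iii in Cb major is Eb, so the applied chord's root is Bb, a perfect fifth above.
Building a major triad on Bb gives Bb-D-F.

Bb D F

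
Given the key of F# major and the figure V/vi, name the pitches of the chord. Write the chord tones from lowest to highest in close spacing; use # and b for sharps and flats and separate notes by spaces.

V/vi is a secondary dominant — the dominant triad of vi. vi in F# major is D#, so the applied chord's root is A#, a perfect fifth above.
Building a major triad on A# gives A#-C##-E#.

A# C## E#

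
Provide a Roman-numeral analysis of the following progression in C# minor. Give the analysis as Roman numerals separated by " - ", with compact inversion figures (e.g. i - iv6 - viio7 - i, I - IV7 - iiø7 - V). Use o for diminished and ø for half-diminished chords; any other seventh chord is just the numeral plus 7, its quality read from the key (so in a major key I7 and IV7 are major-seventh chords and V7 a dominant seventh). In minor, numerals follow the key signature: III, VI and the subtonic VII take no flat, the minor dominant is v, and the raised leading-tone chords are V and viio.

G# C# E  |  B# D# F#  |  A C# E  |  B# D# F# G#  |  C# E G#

G#-C#-E: root C# is the tonic; minor triad there is i64.
B#-D#-F#: root B# is the leading tone; diminished triad there is viio.
A-C#-E: major triad on A = scale degree 6 → VI.
B#-D#-F#-G#: dominant seventh chord on G# = scale degree 5 → V65.
C#-E-G#: minor triad on C# = scale degree 1 → i.

i64 - viio - VI - V65 - i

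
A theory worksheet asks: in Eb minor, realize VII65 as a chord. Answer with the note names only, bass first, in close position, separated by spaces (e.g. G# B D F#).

In Eb minor, the subtonic is Db, and the diatonic chord built there is a dominant seventh chord.
Stacking thirds from Db gives Db-F-Ab-Cb.
With the 65 figure the chord is in first inversion; from the bass F upward in close position it reads F-Ab-Cb-Db.

F Ab Cb Db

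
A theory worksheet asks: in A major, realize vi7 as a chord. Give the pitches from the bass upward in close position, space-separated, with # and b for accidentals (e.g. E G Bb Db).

The numeral's case and figure indicate a minor seventh chord. In A major its root, scale degree 6, is F#.
That chord is spelled F#-A-C#-E.

F# A C# E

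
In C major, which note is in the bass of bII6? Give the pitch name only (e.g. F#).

F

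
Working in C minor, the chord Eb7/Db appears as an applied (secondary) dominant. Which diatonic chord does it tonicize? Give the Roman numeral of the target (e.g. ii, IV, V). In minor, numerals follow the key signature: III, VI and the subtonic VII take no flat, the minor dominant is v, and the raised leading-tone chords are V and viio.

VI

The chord is a dominant seventh chord on Eb.
A dominant resolves down a perfect fifth: Eb → Ab. In C minor, Ab is scale degree 6, i.e. VI.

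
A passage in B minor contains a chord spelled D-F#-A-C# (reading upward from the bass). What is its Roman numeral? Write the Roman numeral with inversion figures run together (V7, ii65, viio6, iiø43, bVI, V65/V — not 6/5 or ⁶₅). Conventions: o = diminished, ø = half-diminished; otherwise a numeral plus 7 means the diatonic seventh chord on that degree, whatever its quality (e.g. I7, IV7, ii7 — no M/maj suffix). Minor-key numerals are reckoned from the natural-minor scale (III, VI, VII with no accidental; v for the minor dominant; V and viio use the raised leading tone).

III7

Stacked in thirds the chord is D-F#-A-C#: a major seventh chord on D.
In B minor, D is the mediant; the diatonic major seventh chord there is III7.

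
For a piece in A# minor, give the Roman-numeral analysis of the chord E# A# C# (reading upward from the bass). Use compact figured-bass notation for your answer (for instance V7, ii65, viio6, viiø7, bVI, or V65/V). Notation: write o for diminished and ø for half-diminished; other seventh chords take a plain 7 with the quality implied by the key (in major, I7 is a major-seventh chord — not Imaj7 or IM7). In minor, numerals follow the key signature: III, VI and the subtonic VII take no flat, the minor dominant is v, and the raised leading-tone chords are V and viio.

i64

Stacked in thirds the chord is A#-C#-E#: a minor triad on A#.
In A# minor, A# is the tonic; the diatonic minor triad there is i.
With E# in the bass the chord is in second inversion, so the figured bass is 64.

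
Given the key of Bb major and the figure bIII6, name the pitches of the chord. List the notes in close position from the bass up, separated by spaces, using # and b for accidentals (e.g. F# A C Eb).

F Ab Db

bIII6 is a major triad on the lowered third degree, borrowed from the parallel minor. In Bb major that root is Db.
So the chord is Db-F-Ab.
The figured bass 6 indicates first inversion, placing the third (F) in the bass: F-Ab-Db.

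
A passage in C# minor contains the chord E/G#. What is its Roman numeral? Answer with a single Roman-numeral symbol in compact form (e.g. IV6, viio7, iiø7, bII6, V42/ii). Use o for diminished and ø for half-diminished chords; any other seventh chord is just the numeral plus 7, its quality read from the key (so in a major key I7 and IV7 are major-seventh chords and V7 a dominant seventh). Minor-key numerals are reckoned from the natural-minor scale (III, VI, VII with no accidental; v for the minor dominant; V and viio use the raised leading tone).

Stacked in thirds the chord is E-G#-B: a major triad on E.
In C# minor, E is the mediant; the diatonic major triad there is III.
With G# in the bass the chord is in first inversion, so the figured bass is 6.

III6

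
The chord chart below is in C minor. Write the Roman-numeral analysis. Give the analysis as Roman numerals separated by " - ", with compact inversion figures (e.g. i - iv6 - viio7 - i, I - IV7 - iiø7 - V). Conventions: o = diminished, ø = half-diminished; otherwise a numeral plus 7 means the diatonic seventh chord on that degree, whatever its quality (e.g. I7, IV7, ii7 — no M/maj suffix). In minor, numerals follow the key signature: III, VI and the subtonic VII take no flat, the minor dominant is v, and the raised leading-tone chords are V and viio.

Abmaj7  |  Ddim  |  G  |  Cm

VI7 - iio - V - i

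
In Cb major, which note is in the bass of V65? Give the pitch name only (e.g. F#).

Bb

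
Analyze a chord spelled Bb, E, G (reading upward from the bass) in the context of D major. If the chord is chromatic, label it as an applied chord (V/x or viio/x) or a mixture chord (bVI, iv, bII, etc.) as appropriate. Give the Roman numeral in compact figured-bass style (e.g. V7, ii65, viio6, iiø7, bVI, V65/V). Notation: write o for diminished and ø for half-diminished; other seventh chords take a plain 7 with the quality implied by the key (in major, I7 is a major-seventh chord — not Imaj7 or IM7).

iio64

The pitches E-G-Bb form a diminished triad rooted on E.
E is the second degree of D major. This is the diminished supertonic triad, borrowed from the parallel minor.
With Bb in the bass the chord is in second inversion, so the figured bass is 64.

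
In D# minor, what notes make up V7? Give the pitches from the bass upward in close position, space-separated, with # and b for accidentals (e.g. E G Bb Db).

In D# minor, the fifth degree is A#. The dominant is major (leading tone raised), so V is a dominant seventh chord.
Stacking thirds from A# gives A#-C##-E#-G#.

A# C## E# G#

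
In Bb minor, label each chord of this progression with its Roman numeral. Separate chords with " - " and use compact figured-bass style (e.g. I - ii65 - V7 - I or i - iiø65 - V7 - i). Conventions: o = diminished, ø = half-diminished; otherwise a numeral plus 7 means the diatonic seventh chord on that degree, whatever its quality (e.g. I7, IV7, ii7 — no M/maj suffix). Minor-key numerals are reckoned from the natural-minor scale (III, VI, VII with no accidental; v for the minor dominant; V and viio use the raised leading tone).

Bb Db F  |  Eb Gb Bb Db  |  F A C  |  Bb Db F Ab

Bb-Db-F: root Bb is the tonic; minor triad there is i.
Eb-Gb-Bb-Db: root Eb is the subdominant; minor seventh chord there is iv7.
F-A-C: major triad on F = scale degree 5 → V.
Bb-Db-F-Ab: minor seventh chord on Bb = scale degree 1 → i7.

i - iv7 - V - i7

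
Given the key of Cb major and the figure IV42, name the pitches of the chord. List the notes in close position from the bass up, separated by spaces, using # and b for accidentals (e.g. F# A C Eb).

Eb Fb Ab Cb

In Cb major, scale degree 4 is Fb, and the diatonic chord built there is a major seventh chord.
Stacking thirds from Fb gives Fb-Ab-Cb-Eb.
The figured bass 42 indicates third inversion, placing the seventh (Eb) in the bass: Eb-Fb-Ab-Cb.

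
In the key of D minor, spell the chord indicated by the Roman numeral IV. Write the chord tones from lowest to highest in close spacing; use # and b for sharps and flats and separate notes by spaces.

G B D

Scale degree 4 in D minor is G; here the chord built on it is altered to a major triad. IV is the major subdominant, borrowed from the parallel major.
So the chord is G-B-D, a major triad.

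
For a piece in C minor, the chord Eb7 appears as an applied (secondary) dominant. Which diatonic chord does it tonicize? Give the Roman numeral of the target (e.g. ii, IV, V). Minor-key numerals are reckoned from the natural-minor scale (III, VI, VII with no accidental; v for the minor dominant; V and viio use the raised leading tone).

VI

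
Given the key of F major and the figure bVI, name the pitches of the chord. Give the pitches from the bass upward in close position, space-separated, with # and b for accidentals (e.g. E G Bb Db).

Db F Ab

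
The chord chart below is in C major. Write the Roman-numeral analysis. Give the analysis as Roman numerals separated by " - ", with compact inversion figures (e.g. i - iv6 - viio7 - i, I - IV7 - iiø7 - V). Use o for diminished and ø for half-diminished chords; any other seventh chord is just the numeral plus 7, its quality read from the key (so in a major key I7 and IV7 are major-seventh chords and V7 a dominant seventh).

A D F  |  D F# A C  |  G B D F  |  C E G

ii64 - V7/V - V7 - I

A-D-F: minor triad on D = scale degree 2 → ii64.
D-F#-A-C: a dominant seventh chord on D, the applied dominant of V → V7/V.
G-B-D-F: dominant seventh chord on G = scale degree 5 → V7.
C-E-G: major triad on C = scale degree 1 → I.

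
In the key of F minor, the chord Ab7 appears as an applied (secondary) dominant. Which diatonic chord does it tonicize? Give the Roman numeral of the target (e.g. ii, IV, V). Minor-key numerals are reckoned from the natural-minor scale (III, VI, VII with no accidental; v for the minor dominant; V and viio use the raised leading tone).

The chord is a dominant seventh chord on Ab.
A dominant resolves down a perfect fifth: Ab → Db. In F minor, Db is scale degree 6, i.e. VI.

VI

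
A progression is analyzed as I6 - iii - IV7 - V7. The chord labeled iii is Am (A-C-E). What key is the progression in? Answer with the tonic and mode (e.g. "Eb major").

F major

The chord Am is a minor triad rooted on A; its label is iii.
If A is scale degree 3 and the mode makes that degree carry a minor triad, the tonic is F and the mode is major.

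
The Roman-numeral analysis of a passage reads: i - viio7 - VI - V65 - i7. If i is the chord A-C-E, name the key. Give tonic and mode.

A minor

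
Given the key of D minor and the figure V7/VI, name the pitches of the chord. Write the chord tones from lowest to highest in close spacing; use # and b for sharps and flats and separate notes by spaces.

F A C Eb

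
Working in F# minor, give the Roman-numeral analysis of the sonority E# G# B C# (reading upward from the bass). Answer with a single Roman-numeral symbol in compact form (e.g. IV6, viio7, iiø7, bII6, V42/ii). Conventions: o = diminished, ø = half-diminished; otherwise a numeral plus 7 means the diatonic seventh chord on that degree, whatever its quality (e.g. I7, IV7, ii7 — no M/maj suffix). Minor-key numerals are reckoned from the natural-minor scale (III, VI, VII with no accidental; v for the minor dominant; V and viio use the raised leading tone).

The pitches C#-E#-G#-B form a dominant seventh chord rooted on C#.
In F# minor, C# is the dominant; the diatonic dominant seventh chord there is V7.
With E# in the bass the chord is in first inversion, so the figured bass is 65.

V65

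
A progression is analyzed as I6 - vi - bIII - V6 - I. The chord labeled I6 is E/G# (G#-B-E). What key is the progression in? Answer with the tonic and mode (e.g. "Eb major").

The chord E/G# is a major triad rooted on E; its label is I6.
If E is scale degree 1 and the mode makes that degree carry a major triad, the tonic is E and the mode is major.

E major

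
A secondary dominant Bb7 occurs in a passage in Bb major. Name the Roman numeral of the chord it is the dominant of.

IV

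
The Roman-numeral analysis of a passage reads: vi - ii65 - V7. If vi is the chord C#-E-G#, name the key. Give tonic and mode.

E major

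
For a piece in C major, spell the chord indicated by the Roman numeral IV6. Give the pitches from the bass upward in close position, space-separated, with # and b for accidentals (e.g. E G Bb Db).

In C major, the subdominant is F, and the diatonic chord built there is a major triad.
That chord is spelled F-A-C.
With the 6 figure the chord is in first inversion; from the bass A upward in close position it reads A-C-F.

A C F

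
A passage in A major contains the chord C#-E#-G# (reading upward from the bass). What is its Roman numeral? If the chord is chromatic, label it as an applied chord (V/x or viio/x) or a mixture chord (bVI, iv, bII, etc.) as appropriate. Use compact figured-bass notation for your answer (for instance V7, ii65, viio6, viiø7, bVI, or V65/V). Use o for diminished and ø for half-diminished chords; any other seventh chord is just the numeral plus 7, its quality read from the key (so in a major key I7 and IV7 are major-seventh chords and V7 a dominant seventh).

V/vi

The pitches C#-E#-G# form a major triad rooted on C#.
C# is not a diatonic chord root with this quality in A major, but it lies a perfect fifth above F# (vi), so the chord functions as an applied dominant of vi.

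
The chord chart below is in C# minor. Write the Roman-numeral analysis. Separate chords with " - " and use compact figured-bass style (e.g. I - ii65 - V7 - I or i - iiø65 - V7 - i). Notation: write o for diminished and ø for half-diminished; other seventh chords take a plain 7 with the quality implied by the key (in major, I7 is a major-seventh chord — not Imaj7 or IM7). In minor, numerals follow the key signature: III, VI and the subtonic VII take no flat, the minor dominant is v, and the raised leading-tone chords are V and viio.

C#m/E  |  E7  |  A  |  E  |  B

i6 - V7/VI - VI - III - VII

C#m/E: minor triad on C# = scale degree 1 → i6.
E7: a dominant seventh chord on E, the applied dominant of VI → V7/VI.
A has root A, degree 6 in C# minor, so VI.
E: root E is the mediant; major triad there is III.
B has root B, degree 7 in C# minor, so VII.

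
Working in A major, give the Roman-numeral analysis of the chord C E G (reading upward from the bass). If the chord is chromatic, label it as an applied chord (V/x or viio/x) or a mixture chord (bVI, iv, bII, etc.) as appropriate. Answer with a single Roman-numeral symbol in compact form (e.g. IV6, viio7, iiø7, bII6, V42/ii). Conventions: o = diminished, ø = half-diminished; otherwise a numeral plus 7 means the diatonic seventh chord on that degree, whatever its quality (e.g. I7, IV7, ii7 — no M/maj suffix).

bIII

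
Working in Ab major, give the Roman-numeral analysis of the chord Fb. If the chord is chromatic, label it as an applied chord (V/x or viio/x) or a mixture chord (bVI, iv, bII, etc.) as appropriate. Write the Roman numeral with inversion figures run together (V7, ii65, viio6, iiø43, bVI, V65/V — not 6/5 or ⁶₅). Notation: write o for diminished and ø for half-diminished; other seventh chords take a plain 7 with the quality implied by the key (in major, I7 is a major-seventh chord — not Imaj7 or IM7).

bVI

Stacked in thirds the chord is Fb-Ab-Cb: a major triad on Fb.
Fb is the lowered sixth degree of Ab major (diatonic 6 would be F). This is a major triad on the lowered sixth degree, borrowed from the parallel minor.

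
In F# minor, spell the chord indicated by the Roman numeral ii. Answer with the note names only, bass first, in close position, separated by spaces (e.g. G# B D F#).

G# B D#

ii is the minor supertonic, borrowed from the parallel major (the Dorian ii). In F# minor that root is G#.
So the chord is G#-B-D#, a minor triad.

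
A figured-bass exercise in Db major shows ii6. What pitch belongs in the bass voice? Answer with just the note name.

Gb

ii in Db major has root Eb; the chord is Eb-Gb-Bb.
The figure 6 means first inversion — the third is in the bass.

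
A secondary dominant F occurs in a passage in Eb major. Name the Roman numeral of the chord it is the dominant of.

V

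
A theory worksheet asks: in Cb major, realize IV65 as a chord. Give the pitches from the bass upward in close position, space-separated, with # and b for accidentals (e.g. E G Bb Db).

In Cb major, scale degree 4 is Fb, and the diatonic chord built there is a major seventh chord.
Stacking thirds from Fb gives Fb-Ab-Cb-Eb.
The figured bass 65 indicates first inversion, placing the third (Ab) in the bass: Ab-Cb-Eb-Fb.

Ab Cb Eb Fb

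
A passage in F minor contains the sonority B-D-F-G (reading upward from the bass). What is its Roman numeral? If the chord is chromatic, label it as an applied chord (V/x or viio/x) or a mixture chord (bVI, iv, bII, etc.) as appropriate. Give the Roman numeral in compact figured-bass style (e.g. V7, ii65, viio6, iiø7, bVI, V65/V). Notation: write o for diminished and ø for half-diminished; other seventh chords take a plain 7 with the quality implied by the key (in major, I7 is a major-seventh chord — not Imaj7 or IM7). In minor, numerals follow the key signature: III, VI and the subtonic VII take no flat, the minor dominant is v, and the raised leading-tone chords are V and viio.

V65/V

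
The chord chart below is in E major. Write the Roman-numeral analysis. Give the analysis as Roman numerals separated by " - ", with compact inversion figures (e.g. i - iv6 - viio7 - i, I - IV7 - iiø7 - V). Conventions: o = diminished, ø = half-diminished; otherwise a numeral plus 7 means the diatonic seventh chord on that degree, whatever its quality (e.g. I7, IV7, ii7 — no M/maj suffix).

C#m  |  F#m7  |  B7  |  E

vi - ii7 - V7 - I

C#m: minor triad on C# = scale degree 6 → vi.
F#m7 has root F#, degree 2 in E major, so ii7.
B7: root B is the dominant; dominant seventh chord there is V7.
E has root E, degree 1 in E major, so I.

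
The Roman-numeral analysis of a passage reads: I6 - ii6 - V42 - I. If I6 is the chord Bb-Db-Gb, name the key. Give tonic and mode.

Gb major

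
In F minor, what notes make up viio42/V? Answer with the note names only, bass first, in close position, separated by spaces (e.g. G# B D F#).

The slash marks an applied leading-tone chord: viio of V. In F minor, V is C, so the leading tone to it is B, a half step below.
Building a fully diminished seventh chord on B gives B-D-F-Ab.
With the 42 figure the chord is in third inversion; from the bass Ab upward in close position it reads Ab-B-D-F.

Ab B D F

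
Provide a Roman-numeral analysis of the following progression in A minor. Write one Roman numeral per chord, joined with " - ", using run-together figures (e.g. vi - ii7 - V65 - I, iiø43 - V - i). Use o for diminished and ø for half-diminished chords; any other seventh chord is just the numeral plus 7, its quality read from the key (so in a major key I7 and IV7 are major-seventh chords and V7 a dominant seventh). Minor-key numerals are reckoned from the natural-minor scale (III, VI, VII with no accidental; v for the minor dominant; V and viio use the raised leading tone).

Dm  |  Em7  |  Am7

iv - v7 - i7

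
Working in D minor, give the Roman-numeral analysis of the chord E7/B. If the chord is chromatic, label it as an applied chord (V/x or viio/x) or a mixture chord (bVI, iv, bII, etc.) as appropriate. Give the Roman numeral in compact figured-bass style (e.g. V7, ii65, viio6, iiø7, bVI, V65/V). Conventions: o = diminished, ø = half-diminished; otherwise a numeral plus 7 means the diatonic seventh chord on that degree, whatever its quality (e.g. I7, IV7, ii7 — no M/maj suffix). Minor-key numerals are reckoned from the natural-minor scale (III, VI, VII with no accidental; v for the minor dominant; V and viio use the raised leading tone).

The pitches E-G#-B-D form a dominant seventh chord rooted on E.
E is not a diatonic chord root with this quality in D minor, but it lies a perfect fifth above A (V), so the chord functions as an applied dominant of V.
With B in the bass the chord is in second inversion, so the figured bass is 43.

V43/V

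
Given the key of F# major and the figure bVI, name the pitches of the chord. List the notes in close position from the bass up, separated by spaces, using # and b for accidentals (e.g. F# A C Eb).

D F# A

bVI is a major triad on the lowered sixth degree, borrowed from the parallel minor. In F# major that root is D.
So the chord is D-F#-A, a major triad.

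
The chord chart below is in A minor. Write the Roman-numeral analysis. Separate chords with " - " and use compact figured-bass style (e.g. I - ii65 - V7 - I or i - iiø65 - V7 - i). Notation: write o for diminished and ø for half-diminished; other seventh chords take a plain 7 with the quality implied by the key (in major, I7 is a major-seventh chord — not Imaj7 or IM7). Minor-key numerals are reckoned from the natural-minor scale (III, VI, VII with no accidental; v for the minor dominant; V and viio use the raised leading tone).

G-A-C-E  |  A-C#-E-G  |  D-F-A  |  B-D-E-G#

i42 - V7/iv - iv - V43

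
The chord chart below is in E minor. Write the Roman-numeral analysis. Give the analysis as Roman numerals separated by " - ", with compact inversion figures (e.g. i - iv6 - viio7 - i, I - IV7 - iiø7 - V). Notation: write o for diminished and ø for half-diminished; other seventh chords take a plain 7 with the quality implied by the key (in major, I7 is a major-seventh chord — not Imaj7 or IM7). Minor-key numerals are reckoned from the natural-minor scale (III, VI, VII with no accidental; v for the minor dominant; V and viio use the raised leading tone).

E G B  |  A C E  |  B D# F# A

i - iv - V7

E-G-B: minor triad on E = scale degree 1 → i.
A-C-E: minor triad on A = scale degree 4 → iv.
B-D#-F#-A: dominant seventh chord on B = scale degree 5 → V7.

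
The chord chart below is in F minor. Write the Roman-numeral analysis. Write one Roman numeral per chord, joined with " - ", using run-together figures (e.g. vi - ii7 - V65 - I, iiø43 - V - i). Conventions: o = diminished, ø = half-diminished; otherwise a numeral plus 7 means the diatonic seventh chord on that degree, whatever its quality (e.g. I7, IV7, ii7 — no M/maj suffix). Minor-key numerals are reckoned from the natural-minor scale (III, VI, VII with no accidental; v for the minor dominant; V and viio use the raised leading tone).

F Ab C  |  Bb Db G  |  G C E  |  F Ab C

i - iio6 - V64 - i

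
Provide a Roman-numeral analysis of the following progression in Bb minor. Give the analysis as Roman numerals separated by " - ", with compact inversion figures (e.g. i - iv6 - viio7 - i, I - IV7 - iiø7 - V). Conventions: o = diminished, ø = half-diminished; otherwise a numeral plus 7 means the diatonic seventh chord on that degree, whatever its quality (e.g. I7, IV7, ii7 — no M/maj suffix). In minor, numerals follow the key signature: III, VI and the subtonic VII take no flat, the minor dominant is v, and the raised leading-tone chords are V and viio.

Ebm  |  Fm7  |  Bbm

Ebm has root Eb, degree 4 in Bb minor, so iv.
Fm7 has root F, degree 5 in Bb minor, so v7.
Bbm: root Bb is the tonic; minor triad there is i.

iv - v7 - i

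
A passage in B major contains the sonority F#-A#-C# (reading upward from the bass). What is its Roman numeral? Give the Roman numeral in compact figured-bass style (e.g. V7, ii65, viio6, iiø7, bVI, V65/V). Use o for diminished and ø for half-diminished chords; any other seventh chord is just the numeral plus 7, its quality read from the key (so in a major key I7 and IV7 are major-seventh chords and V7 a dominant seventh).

Stacked in thirds the chord is F#-A#-C#: a major triad on F#.
F# is scale degree 5 in B major, and a major triad on that degree is written V.

V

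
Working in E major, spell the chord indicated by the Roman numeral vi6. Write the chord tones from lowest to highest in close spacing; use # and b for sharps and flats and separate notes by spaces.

The numeral's case and figure indicate a minor triad. In E major its root, scale degree 6, is C#.
Stacking thirds from C# gives C#-E-G#.
With the 6 figure the chord is in first inversion; from the bass E upward in close position it reads E-G#-C#.

E G# C#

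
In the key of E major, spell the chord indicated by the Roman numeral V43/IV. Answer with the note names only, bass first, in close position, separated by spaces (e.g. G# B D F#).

V43/IV is a secondary dominant — the dominant seventh of IV. IV in E major is A, so the applied chord's root is E, a perfect fifth above.
Building a dominant seventh chord on E gives E-G#-B-D.
The figured bass 43 indicates second inversion, placing the fifth (B) in the bass: B-D-E-G#.

B D E G#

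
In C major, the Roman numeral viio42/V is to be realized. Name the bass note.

The applied chord viio42/V is rooted on F#: F#-A-C-Eb.
The figure 42 means third inversion — the seventh is in the bass.

Eb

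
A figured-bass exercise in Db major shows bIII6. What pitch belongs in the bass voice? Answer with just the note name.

bIII in Db major has root Fb; the chord is Fb-Ab-Cb.
The figure 6 means first inversion — the third is in the bass.

Ab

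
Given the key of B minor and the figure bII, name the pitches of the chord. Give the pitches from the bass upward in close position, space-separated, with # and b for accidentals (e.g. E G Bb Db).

C E G

Scale degree 2 in B minor is C#; lowering it a half step gives C. bII is the Neapolitan chord — a major triad on the lowered second degree.
So the chord is C-E-G, a major triad.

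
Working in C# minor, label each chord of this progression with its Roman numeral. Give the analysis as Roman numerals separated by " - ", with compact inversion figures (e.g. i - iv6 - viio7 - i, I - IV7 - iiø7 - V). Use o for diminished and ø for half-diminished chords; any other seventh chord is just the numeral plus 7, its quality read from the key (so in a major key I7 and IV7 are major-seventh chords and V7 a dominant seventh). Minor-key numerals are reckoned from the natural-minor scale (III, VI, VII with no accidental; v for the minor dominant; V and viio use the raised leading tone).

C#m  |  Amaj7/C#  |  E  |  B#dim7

i - VI65 - III - viio7

C#m has root C#, degree 1 in C# minor, so i.
Amaj7/C#: root A is the submediant; major seventh chord there is VI65.
E: major triad on E = scale degree 3 → III.
B#dim7: root B# is the leading tone; fully diminished seventh chord there is viio7.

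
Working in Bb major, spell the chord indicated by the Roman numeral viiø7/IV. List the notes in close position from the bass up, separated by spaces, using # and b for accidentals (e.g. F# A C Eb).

D F Ab C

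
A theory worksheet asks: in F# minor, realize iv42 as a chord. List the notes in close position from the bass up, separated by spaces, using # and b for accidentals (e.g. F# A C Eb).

The numeral's case and figure indicate a minor seventh chord. In F# minor its root, the subdominant, is B.
Stacking thirds from B gives B-D-F#-A.
With the 42 figure the chord is in third inversion; from the bass A upward in close position it reads A-B-D-F#.

A B D F#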